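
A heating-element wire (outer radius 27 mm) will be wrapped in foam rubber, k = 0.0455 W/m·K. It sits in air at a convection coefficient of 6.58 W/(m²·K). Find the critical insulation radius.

For a cylinder r_cr = k/h = 0.0455/6.58
r_cr = 6.91 mm; since the bare radius (27 mm) is above r_cr, any added insulation will reduce heat loss.

r_cr ≈ 6.91 mm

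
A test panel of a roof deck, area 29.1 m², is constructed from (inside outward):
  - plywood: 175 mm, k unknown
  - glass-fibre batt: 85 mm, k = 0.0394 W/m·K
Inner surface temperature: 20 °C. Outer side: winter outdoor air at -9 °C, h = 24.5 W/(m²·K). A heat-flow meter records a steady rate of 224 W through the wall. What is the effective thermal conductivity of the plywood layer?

Series thermal resistances:
R_glass-fibre batt = L/(kA) = 0.085/(0.0394×29.1) = 0.07414 K/W
R_outer film = 1/(h_o·A) = 1/(24.5×29.1) = 0.001403 K/W
Sum of known resistances R_other = 0.07554 K/W
Total R = ΔT/Q = 29/224 = 0.1295 K/W
R_plywood = R_total − R_other = 0.05393 K/W
k = L/(R·A) = 0.175/(0.05393×29.1)

k ≈ 0.112 W/(m·K)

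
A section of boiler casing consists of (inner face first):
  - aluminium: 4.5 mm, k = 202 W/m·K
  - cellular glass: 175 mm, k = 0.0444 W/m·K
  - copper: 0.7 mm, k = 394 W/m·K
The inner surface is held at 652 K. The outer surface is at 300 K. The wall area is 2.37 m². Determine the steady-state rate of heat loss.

Q ≈ 212 W

Series thermal resistances:
R_aluminium = L/(kA) = 0.0045/(202×2.37) = 9.4×10^-6 K/W
R_cellular glass = L/(kA) = 0.175/(0.0444×2.37) = 1.663 K/W
R_copper = L/(kA) = 0.0007/(394×2.37) = 7.496×10^-7 K/W
R_total = 1.663 K/W
Q = ΔT / R_total = 352 / 1.663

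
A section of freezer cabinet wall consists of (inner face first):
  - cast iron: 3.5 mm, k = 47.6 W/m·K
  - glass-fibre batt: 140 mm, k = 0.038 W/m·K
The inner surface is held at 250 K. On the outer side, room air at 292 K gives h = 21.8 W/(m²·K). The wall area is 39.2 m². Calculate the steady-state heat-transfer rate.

Model the wall as resistances in series:
R_cast iron = L/(kA) = 0.0035/(47.6×39.2) = 1.876×10^-6 K/W
R_glass-fibre batt = L/(kA) = 0.14/(0.038×39.2) = 0.09398 K/W
R_outer film = 1/(h_o·A) = 1/(21.8×39.2) = 0.00117 K/W
R_total = 0.09516 K/W
Q = ΔT / R_total = 42 / 0.09516

Q ≈ 441 W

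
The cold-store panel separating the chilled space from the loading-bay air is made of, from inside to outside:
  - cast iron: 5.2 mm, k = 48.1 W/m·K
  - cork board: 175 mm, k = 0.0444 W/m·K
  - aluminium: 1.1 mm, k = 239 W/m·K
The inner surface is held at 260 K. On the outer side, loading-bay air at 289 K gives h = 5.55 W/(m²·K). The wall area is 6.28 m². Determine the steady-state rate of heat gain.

Thermal resistances in series:
R_cast iron = L/(kA) = 0.0052/(48.1×6.28) = 1.721×10^-5 K/W
R_cork board = L/(kA) = 0.175/(0.0444×6.28) = 0.6276 K/W
R_aluminium = L/(kA) = 0.0011/(239×6.28) = 7.329×10^-7 K/W
R_outer film = 1/(h_o·A) = 1/(5.55×6.28) = 0.02869 K/W
R_total = 0.6563 K/W
Q = ΔT / R_total = 29 / 0.6563

Q ≈ 44.2 W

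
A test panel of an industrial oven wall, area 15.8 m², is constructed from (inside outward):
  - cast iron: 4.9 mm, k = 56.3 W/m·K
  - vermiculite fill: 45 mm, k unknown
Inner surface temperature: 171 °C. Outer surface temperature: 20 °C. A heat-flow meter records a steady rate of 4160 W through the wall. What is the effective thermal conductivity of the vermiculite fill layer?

k ≈ 0.0785 W/(m·K)

Treating each layer as a thermal resistance in series:
R_cast iron = L/(kA) = 0.0049/(56.3×15.8) = 5.508×10^-6 K/W
Sum of known resistances R_other = 5.508×10^-6 K/W
Total R = ΔT/Q = 151/4160 = 0.0363 K/W
R_vermiculite fill = R_total − R_other = 0.03629 K/W
k = L/(R·A) = 0.045/(0.03629×15.8)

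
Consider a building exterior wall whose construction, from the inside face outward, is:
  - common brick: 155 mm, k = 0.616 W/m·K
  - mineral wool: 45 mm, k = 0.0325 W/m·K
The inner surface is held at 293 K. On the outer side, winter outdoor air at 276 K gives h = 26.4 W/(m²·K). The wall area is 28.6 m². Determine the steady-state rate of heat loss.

Treating each layer as a thermal resistance in series:
R_common brick = L/(kA) = 0.155/(0.616×28.6) = 0.008798 K/W
R_mineral wool = L/(kA) = 0.045/(0.0325×28.6) = 0.04841 K/W
R_outer film = 1/(h_o·A) = 1/(26.4×28.6) = 0.001324 K/W
R_total = 0.05854 K/W
Q = ΔT / R_total = 17 / 0.05854

Q ≈ 290 W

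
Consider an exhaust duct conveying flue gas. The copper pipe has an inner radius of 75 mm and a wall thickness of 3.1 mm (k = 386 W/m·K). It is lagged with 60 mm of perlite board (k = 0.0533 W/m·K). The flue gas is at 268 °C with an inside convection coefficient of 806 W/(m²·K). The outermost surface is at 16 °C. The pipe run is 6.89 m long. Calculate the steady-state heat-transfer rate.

Radial resistances (cylindrical: R_cond = ln(r_o/r_i)/(2πkL), R_conv = 1/(h·2πrL)):
R_inner film = 1/(h_i·2πr₁L) = 1/(806×2π×0.075×6.89) = 3.821×10^-4 K/W
R_copper pipe wall = ln(78.1/75)/(2π×386×6.89) = 2.424×10^-6 K/W
R_perlite board = ln(138.1/78.1)/(2π×0.0533×6.89) = 0.247 K/W
R_total = 0.2474 K/W
Q = ΔT/R_total = 252/0.2474

Q ≈ 1020 W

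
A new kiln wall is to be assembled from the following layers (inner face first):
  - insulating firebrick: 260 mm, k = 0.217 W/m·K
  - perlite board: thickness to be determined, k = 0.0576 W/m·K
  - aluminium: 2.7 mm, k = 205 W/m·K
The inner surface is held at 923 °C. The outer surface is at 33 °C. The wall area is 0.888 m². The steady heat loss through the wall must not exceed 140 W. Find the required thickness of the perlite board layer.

Thermal resistances in series:
R_insulating firebrick = L/(kA) = 0.26/(0.217×0.888) = 1.349 K/W
R_aluminium = L/(kA) = 0.0027/(205×0.888) = 1.483×10^-5 K/W
Sum of the known resistances R_other = 1.349 K/W
Required total resistance R_tot = ΔT/Q_allow = 890/140 = 6.357 K/W
R_perlite board = R_tot − R_other = 5.008 K/W
L = R·k·A = 5.008×0.0576×0.888

L ≈ 256 mm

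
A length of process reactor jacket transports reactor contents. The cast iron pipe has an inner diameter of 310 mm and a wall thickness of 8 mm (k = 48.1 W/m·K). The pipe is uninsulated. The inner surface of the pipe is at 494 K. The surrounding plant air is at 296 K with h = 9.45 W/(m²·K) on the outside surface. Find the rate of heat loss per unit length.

q′ ≈ 1910 W/m

Per-layer cylindrical resistances, series-summed:
R_cast iron pipe wall = ln(163/155)/(2π×48.1×1) = 1.665×10^-4 K/W
R_outer film = 1/(h_o·2πr_oL) = 1/(9.45×2π×0.163×1) = 0.1033 K/W
R_total = 0.1035 K/W
Q = ΔT/R_total = 198/0.1035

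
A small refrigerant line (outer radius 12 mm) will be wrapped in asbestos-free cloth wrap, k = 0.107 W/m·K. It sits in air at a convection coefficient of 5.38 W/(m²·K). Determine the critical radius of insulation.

For a cylinder r_cr = k/h = 0.107/5.38
r_cr = 19.9 mm; since the bare radius (12 mm) is below r_cr, adding a thin layer of insulation will *increase* heat loss.

r_cr ≈ 19.9 mm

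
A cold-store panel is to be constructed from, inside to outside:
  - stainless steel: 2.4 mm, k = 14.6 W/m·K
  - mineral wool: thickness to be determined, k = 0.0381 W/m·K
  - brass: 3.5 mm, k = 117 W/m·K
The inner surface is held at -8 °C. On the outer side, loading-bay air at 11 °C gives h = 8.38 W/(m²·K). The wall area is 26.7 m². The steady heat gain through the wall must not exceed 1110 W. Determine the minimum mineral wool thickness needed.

L ≈ 12.9 mm

Treating each layer as a thermal resistance in series:
R_stainless steel = L/(kA) = 0.0024/(14.6×26.7) = 6.157×10^-6 K/W
R_brass = L/(kA) = 0.0035/(117×26.7) = 1.12×10^-6 K/W
R_outer film = 1/(h_o·A) = 1/(8.38×26.7) = 0.004469 K/W
Sum of the known resistances R_other = 0.004477 K/W
Required total resistance R_tot = ΔT/Q_allow = 19/1110 = 0.01712 K/W
R_mineral wool = R_tot − R_other = 0.01264 K/W
L = R·k·A = 0.01264×0.0381×26.7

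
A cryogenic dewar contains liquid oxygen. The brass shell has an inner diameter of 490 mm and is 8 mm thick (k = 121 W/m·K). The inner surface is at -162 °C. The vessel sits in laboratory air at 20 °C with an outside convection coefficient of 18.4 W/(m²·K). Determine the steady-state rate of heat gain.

Q ≈ 2690 W

Spherical conduction: R = (1/r_in − 1/r_out)/(4πk) per layer; series-sum.
R_brass shell = (1/0.245 − 1/0.253)/(4π×121) = 8.488×10^-5 K/W
R_outer film = 1/(h·4πr_o²) = 1/(18.4×4π×0.253²) = 0.06757 K/W
R_total = 0.06765 K/W
Q = ΔT/R_total = 182/0.06765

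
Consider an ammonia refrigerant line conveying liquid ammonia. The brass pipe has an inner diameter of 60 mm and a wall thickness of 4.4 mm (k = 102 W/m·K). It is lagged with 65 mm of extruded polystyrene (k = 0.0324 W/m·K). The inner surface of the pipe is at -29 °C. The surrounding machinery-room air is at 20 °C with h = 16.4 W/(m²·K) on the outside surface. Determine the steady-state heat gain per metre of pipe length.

For a radial system each layer contributes R = ln(r_out/r_in)/(2πkL); films add R = 1/(hA).
R_brass pipe wall = ln(34.4/30)/(2π×102×1) = 2.135×10^-4 K/W
R_extruded polystyrene = ln(99.4/34.4)/(2π×0.0324×1) = 5.212 K/W
R_outer film = 1/(h_o·2πr_oL) = 1/(16.4×2π×0.0994×1) = 0.09763 K/W
R_total = 5.31 K/W
Q = ΔT/R_total = 49/5.31

q′ ≈ 9.23 W/m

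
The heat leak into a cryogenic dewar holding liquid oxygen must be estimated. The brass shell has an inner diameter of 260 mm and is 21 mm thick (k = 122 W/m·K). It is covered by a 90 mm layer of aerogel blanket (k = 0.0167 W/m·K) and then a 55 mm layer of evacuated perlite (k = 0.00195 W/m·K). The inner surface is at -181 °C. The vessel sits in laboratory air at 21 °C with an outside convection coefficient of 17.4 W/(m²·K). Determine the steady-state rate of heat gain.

Q ≈ 4.66 W

Each spherical layer contributes R = (1/r_i − 1/r_o)/(4πk):
R_brass shell = (1/0.13 − 1/0.151)/(4π×122) = 6.978×10^-4 K/W
R_aerogel blanket = (1/0.151 − 1/0.241)/(4π×0.0167) = 11.78 K/W
R_evacuated perlite = (1/0.241 − 1/0.296)/(4π×0.00195) = 31.46 K/W
R_outer film = 1/(h·4πr_o²) = 1/(17.4×4π×0.296²) = 0.0522 K/W
R_total = 43.3 K/W
Q = ΔT/R_total = 202/43.3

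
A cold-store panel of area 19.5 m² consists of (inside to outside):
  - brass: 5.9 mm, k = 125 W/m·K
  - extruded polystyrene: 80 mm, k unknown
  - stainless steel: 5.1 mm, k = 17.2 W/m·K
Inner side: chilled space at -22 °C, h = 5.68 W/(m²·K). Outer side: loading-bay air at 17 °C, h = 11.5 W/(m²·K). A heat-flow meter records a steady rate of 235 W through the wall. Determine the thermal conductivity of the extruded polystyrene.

k ≈ 0.0269 W/(m·K)

Model the wall as resistances in series:
R_inner film = 1/(h_i·A) = 1/(5.68×19.5) = 0.009029 K/W
R_brass = L/(kA) = 0.0059/(125×19.5) = 2.421×10^-6 K/W
R_stainless steel = L/(kA) = 0.0051/(17.2×19.5) = 1.521×10^-5 K/W
R_outer film = 1/(h_o·A) = 1/(11.5×19.5) = 0.004459 K/W
Sum of known resistances R_other = 0.01351 K/W
Total R = ΔT/Q = 39/235 = 0.166 K/W
R_extruded polystyrene = R_total − R_other = 0.1525 K/W
k = L/(R·A) = 0.08/(0.1525×19.5)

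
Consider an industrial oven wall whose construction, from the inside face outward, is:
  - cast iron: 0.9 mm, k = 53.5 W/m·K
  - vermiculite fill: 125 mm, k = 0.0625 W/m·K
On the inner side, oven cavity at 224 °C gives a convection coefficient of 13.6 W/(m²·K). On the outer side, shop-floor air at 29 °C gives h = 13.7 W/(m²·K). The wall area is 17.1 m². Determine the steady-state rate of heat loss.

Q ≈ 1550 W

Thermal resistances in series:
R_inner film = 1/(h_i·A) = 1/(13.6×17.1) = 0.0043 K/W
R_cast iron = L/(kA) = 0.0009/(53.5×17.1) = 9.838×10^-7 K/W
R_vermiculite fill = L/(kA) = 0.125/(0.0625×17.1) = 0.117 K/W
R_outer film = 1/(h_o·A) = 1/(13.7×17.1) = 0.004269 K/W
R_total = 0.1255 K/W
Q = ΔT / R_total = 195 / 0.1255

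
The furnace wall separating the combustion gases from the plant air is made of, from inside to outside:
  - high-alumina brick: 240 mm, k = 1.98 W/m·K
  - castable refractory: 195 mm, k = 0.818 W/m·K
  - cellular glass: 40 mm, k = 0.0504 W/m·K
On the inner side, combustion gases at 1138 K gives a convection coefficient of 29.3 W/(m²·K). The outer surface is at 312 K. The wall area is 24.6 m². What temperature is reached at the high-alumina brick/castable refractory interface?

Series thermal resistances:
R_inner film = 1/(h_i·A) = 1/(29.3×24.6) = 0.001387 K/W
R_high-alumina brick = L/(kA) = 0.24/(1.98×24.6) = 0.004927 K/W
R_castable refractory = L/(kA) = 0.195/(0.818×24.6) = 0.009691 K/W
R_cellular glass = L/(kA) = 0.04/(0.0504×24.6) = 0.03226 K/W
R_total = 0.04827 K/W;  Q = ΔT/R_total = 826/0.04827 = 17110 W
T_interface = T_inner − Q·ΣR(inner→interface) = 1138 − 17100×0.006315

T ≈ 1030 K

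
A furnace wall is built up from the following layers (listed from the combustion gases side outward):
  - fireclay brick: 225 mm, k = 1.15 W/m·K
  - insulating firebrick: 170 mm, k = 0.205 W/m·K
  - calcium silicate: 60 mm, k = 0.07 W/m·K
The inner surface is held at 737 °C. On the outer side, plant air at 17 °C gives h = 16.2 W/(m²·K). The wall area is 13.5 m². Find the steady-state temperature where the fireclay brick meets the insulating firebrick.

T ≈ 665 °C

Using the resistance-network approach (series):
R_fireclay brick = L/(kA) = 0.225/(1.15×13.5) = 0.01449 K/W
R_insulating firebrick = L/(kA) = 0.17/(0.205×13.5) = 0.06143 K/W
R_calcium silicate = L/(kA) = 0.06/(0.07×13.5) = 0.06349 K/W
R_outer film = 1/(h_o·A) = 1/(16.2×13.5) = 0.004572 K/W
R_total = 0.144 K/W;  Q = ΔT/R_total = 720/0.144 = 5001 W
T_interface = T_inner − Q·ΣR(inner→interface) = 737 − 5000×0.01449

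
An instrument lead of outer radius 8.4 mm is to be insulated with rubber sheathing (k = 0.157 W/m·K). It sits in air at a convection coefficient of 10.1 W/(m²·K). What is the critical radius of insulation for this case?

r_cr ≈ 15.5 mm

For a cylinder r_cr = k/h = 0.157/10.1
r_cr = 15.5 mm; since the bare radius (8.4 mm) is below r_cr, adding a thin layer of insulation will *increase* heat loss.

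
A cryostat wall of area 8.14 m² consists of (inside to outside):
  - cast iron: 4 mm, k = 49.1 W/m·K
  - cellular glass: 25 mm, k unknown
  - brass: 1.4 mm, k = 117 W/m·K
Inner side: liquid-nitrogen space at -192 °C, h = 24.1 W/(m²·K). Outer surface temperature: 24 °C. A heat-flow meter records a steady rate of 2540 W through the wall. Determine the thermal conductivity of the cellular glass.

k ≈ 0.0384 W/(m·K)

Treating each layer as a thermal resistance in series:
R_inner film = 1/(h_i·A) = 1/(24.1×8.14) = 0.005098 K/W
R_cast iron = L/(kA) = 0.004/(49.1×8.14) = 1.001×10^-5 K/W
R_brass = L/(kA) = 0.0014/(117×8.14) = 1.47×10^-6 K/W
Sum of known resistances R_other = 0.005109 K/W
Total R = ΔT/Q = 216/2540 = 0.08504 K/W
R_cellular glass = R_total − R_other = 0.07993 K/W
k = L/(R·A) = 0.025/(0.07993×8.14)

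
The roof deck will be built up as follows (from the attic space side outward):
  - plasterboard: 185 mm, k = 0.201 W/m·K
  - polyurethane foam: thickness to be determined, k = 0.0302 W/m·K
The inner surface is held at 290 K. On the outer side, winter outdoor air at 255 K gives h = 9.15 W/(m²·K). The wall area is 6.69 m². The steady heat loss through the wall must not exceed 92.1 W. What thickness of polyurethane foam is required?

Using the resistance-network approach (series):
R_plasterboard = L/(kA) = 0.185/(0.201×6.69) = 0.1376 K/W
R_outer film = 1/(h_o·A) = 1/(9.15×6.69) = 0.01634 K/W
Sum of the known resistances R_other = 0.1539 K/W
Required total resistance R_tot = ΔT/Q_allow = 35/92.1 = 0.38 K/W
R_polyurethane foam = R_tot − R_other = 0.2261 K/W
L = R·k·A = 0.2261×0.0302×6.69

L ≈ 45.7 mm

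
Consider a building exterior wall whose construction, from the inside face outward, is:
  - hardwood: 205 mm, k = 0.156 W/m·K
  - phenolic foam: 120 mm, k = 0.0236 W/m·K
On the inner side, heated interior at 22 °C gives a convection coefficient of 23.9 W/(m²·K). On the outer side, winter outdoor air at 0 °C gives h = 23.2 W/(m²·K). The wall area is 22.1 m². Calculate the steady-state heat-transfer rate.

Using the resistance-network approach (series):
R_inner film = 1/(h_i·A) = 1/(23.9×22.1) = 0.001893 K/W
R_hardwood = L/(kA) = 0.205/(0.156×22.1) = 0.05946 K/W
R_phenolic foam = L/(kA) = 0.12/(0.0236×22.1) = 0.2301 K/W
R_outer film = 1/(h_o·A) = 1/(23.2×22.1) = 0.00195 K/W
R_total = 0.2934 K/W
Q = ΔT / R_total = 22 / 0.2934

Q ≈ 75 W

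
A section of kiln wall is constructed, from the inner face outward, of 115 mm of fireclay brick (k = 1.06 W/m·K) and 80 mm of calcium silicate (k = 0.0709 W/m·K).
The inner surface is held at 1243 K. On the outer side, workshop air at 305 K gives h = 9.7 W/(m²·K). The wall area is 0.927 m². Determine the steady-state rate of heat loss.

Model the wall as resistances in series:
R_fireclay brick = L/(kA) = 0.115/(1.06×0.927) = 0.117 K/W
R_calcium silicate = L/(kA) = 0.08/(0.0709×0.927) = 1.217 K/W
R_outer film = 1/(h_o·A) = 1/(9.7×0.927) = 0.1112 K/W
R_total = 1.445 K/W
Q = ΔT / R_total = 938 / 1.445

Q ≈ 649 W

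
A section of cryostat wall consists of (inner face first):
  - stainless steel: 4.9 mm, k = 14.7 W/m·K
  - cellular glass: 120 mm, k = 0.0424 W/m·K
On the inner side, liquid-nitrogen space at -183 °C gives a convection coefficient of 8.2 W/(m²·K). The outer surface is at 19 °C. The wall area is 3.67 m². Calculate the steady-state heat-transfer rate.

Model the wall as resistances in series:
R_inner film = 1/(h_i·A) = 1/(8.2×3.67) = 0.03323 K/W
R_stainless steel = L/(kA) = 0.0049/(14.7×3.67) = 9.083×10^-5 K/W
R_cellular glass = L/(kA) = 0.12/(0.0424×3.67) = 0.7712 K/W
R_total = 0.8045 K/W
Q = ΔT / R_total = 202 / 0.8045

Q ≈ 251 W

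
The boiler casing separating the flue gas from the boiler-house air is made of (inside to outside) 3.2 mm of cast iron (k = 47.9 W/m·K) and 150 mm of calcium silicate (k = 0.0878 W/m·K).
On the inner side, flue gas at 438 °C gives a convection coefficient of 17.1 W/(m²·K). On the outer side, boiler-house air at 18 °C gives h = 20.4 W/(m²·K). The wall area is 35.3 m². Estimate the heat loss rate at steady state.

Q ≈ 8160 W

Series thermal resistances:
R_inner film = 1/(h_i·A) = 1/(17.1×35.3) = 0.001657 K/W
R_cast iron = L/(kA) = 0.0032/(47.9×35.3) = 1.893×10^-6 K/W
R_calcium silicate = L/(kA) = 0.15/(0.0878×35.3) = 0.0484 K/W
R_outer film = 1/(h_o·A) = 1/(20.4×35.3) = 0.001389 K/W
R_total = 0.05144 K/W
Q = ΔT / R_total = 420 / 0.05144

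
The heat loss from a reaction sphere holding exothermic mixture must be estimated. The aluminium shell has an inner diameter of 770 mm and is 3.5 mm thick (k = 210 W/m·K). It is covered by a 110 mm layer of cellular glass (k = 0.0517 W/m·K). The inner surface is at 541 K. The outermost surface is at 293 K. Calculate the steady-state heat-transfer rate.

Radial (spherical) resistances in series:
R_aluminium shell = (1/0.385 − 1/0.3885)/(4π×210) = 8.867×10^-6 K/W
R_cellular glass = (1/0.3885 − 1/0.4985)/(4π×0.0517) = 0.8743 K/W
R_total = 0.8743 K/W
Q = ΔT/R_total = 248/0.8743

Q ≈ 284 W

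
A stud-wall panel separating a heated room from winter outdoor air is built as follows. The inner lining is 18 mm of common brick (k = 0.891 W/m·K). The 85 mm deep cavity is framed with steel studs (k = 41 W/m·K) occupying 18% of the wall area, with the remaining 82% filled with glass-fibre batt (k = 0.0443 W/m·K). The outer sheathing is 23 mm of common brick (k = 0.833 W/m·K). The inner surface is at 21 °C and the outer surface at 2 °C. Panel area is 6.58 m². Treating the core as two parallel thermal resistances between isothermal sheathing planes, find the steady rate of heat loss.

Q ≈ 2110 W

Sheathing layers in series; stud and cavity paths in parallel between them.
R_inner = 0.018/(0.891×6.58) = 0.00307 K/W
R_stud  = 0.085/(41×0.18×6.58) = 0.00175 K/W
R_cav   = 0.085/(0.0443×0.82×6.58) = 0.3556 K/W
1/R_core = 1/R_stud + 1/R_cav → R_core = 0.001742 K/W
R_outer = 0.023/(0.833×6.58) = 0.004196 K/W
R_total = 0.009008 K/W
Q = ΔT/R_total = 19/0.009008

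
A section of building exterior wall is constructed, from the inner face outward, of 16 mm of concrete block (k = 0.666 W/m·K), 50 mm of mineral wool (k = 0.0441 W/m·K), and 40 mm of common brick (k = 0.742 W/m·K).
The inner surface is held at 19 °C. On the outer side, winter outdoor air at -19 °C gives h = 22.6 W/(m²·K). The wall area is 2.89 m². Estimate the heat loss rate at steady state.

Q ≈ 87.4 W

Series thermal resistances:
R_concrete block = L/(kA) = 0.016/(0.666×2.89) = 0.008313 K/W
R_mineral wool = L/(kA) = 0.05/(0.0441×2.89) = 0.3923 K/W
R_common brick = L/(kA) = 0.04/(0.742×2.89) = 0.01865 K/W
R_outer film = 1/(h_o·A) = 1/(22.6×2.89) = 0.01531 K/W
R_total = 0.4346 K/W
Q = ΔT / R_total = 38 / 0.4346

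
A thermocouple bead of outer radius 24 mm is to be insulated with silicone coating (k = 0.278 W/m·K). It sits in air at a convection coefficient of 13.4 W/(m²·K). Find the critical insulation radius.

r_cr ≈ 41.5 mm

For a sphere r_cr = 2k/h = 2×0.278/13.4
r_cr = 41.5 mm; since the bare radius (24 mm) is below r_cr, adding a thin layer of insulation will *increase* heat loss.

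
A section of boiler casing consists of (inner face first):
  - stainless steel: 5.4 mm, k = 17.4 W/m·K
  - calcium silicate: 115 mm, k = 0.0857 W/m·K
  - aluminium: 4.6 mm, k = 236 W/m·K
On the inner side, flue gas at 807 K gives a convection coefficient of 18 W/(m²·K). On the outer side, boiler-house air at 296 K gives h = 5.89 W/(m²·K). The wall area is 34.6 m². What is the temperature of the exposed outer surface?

T ≈ 351 K

Using the resistance-network approach (series):
R_inner film = 1/(h_i·A) = 1/(18×34.6) = 0.001606 K/W
R_stainless steel = L/(kA) = 0.0054/(17.4×34.6) = 8.97×10^-6 K/W
R_calcium silicate = L/(kA) = 0.115/(0.0857×34.6) = 0.03878 K/W
R_aluminium = L/(kA) = 0.0046/(236×34.6) = 5.633×10^-7 K/W
R_outer film = 1/(h_o·A) = 1/(5.89×34.6) = 0.004907 K/W
R_total = 0.04531 K/W;  Q = ΔT/R_total = 511/0.04531 = 11280 W
T_interface = T_inner − Q·ΣR(inner→interface) = 807 − 11300×0.0404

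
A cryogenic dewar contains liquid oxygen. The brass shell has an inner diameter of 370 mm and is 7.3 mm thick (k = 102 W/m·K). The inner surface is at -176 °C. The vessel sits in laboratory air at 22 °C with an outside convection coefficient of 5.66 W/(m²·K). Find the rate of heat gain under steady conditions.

Radial (spherical) resistances in series:
R_brass shell = (1/0.185 − 1/0.1923)/(4π×102) = 1.601×10^-4 K/W
R_outer film = 1/(h·4πr_o²) = 1/(5.66×4π×0.1923²) = 0.3802 K/W
R_total = 0.3804 K/W
Q = ΔT/R_total = 198/0.3804

Q ≈ 521 W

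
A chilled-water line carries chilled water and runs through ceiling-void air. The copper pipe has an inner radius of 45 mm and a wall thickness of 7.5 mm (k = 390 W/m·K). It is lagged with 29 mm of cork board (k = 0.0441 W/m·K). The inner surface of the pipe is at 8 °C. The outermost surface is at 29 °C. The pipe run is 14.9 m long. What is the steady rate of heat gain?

Q ≈ 197 W

For a radial system each layer contributes R = ln(r_out/r_in)/(2πkL); films add R = 1/(hA).
R_copper pipe wall = ln(52.5/45)/(2π×390×14.9) = 4.222×10^-6 K/W
R_cork board = ln(81.5/52.5)/(2π×0.0441×14.9) = 0.1065 K/W
R_total = 0.1065 K/W
Q = ΔT/R_total = 21/0.1065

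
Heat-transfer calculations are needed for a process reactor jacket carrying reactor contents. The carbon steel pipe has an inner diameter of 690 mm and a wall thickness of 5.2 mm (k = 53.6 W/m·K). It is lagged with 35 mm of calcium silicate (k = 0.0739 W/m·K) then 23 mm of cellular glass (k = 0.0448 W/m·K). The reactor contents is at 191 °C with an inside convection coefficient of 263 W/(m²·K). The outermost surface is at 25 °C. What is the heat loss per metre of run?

q′ ≈ 402 W/m

For a radial system each layer contributes R = ln(r_out/r_in)/(2πkL); films add R = 1/(hA).
R_inner film = 1/(h_i·2πr₁L) = 1/(263×2π×0.345×1) = 0.001754 K/W
R_carbon steel pipe wall = ln(350.2/345)/(2π×53.6×1) = 4.442×10^-5 K/W
R_calcium silicate = ln(385.2/350.2)/(2π×0.0739×1) = 0.2052 K/W
R_cellular glass = ln(408.2/385.2)/(2π×0.0448×1) = 0.206 K/W
R_total = 0.413 K/W
Q = ΔT/R_total = 166/0.413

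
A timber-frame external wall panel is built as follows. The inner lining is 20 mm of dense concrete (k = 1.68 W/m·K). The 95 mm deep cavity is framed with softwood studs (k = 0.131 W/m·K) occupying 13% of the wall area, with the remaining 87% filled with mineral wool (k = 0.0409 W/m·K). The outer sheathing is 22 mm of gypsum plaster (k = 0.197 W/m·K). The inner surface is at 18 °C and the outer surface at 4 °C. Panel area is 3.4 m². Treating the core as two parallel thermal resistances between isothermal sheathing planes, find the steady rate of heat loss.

Q ≈ 24.7 W

Sheathing layers in series; stud and cavity paths in parallel between them.
R_inner = 0.02/(1.68×3.4) = 0.003501 K/W
R_stud  = 0.095/(0.131×0.13×3.4) = 1.641 K/W
R_cav   = 0.095/(0.0409×0.87×3.4) = 0.7852 K/W
1/R_core = 1/R_stud + 1/R_cav → R_core = 0.5311 K/W
R_outer = 0.022/(0.197×3.4) = 0.03285 K/W
R_total = 0.5674 K/W
Q = ΔT/R_total = 14/0.5674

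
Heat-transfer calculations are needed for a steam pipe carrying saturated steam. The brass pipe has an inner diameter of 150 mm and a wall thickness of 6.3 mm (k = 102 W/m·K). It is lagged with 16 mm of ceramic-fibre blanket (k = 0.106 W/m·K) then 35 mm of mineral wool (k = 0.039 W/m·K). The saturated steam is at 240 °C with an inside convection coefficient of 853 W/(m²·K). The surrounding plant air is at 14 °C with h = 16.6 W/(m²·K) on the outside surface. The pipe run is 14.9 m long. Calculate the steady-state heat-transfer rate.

Q ≈ 2110 W

Radial resistances (cylindrical: R_cond = ln(r_o/r_i)/(2πkL), R_conv = 1/(h·2πrL)):
R_inner film = 1/(h_i·2πr₁L) = 1/(853×2π×0.075×14.9) = 1.67×10^-4 K/W
R_brass pipe wall = ln(81.3/75)/(2π×102×14.9) = 8.447×10^-6 K/W
R_ceramic-fibre blanket = ln(97.3/81.3)/(2π×0.106×14.9) = 0.0181 K/W
R_mineral wool = ln(132.3/97.3)/(2π×0.039×14.9) = 0.08416 K/W
R_outer film = 1/(h_o·2πr_oL) = 1/(16.6×2π×0.1323×14.9) = 0.004864 K/W
R_total = 0.1073 K/W
Q = ΔT/R_total = 226/0.1073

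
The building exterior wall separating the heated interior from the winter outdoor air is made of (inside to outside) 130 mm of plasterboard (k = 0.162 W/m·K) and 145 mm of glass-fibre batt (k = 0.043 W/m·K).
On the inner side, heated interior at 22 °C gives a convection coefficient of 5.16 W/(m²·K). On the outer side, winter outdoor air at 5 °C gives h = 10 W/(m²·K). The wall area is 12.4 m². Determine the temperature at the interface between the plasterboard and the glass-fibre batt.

Model the wall as resistances in series:
R_inner film = 1/(h_i·A) = 1/(5.16×12.4) = 0.01563 K/W
R_plasterboard = L/(kA) = 0.13/(0.162×12.4) = 0.06472 K/W
R_glass-fibre batt = L/(kA) = 0.145/(0.043×12.4) = 0.2719 K/W
R_outer film = 1/(h_o·A) = 1/(10×12.4) = 0.008065 K/W
R_total = 0.3604 K/W;  Q = ΔT/R_total = 17/0.3604 = 47.18 W
T_interface = T_inner − Q·ΣR(inner→interface) = 22 − 47.2×0.08034

T ≈ 18.2 °C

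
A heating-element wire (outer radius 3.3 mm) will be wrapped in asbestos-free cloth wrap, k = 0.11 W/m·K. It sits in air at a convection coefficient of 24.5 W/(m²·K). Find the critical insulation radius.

For a cylinder r_cr = k/h = 0.11/24.5
r_cr = 4.49 mm; since the bare radius (3.3 mm) is below r_cr, adding a thin layer of insulation will *increase* heat loss.

r_cr ≈ 4.49 mm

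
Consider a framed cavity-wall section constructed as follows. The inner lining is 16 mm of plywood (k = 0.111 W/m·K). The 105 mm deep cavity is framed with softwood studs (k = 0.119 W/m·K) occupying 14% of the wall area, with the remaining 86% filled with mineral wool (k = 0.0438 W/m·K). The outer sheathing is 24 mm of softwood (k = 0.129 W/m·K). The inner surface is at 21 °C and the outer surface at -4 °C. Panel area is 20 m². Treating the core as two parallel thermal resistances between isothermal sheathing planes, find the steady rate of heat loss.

Q ≈ 221 W

Sheathing layers in series; stud and cavity paths in parallel between them.
R_inner = 0.016/(0.111×20) = 0.007207 K/W
R_stud  = 0.105/(0.119×0.14×20) = 0.3151 K/W
R_cav   = 0.105/(0.0438×0.86×20) = 0.1394 K/W
1/R_core = 1/R_stud + 1/R_cav → R_core = 0.09664 K/W
R_outer = 0.024/(0.129×20) = 0.009302 K/W
R_total = 0.1131 K/W
Q = ΔT/R_total = 25/0.1131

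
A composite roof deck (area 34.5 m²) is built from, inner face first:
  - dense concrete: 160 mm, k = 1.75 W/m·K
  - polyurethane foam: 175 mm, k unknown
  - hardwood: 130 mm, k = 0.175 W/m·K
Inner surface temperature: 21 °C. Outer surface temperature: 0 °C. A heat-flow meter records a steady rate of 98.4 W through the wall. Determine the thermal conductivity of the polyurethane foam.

k ≈ 0.0268 W/(m·K)

Thermal resistances in series:
R_dense concrete = L/(kA) = 0.16/(1.75×34.5) = 0.00265 K/W
R_hardwood = L/(kA) = 0.13/(0.175×34.5) = 0.02153 K/W
Sum of known resistances R_other = 0.02418 K/W
Total R = ΔT/Q = 21/98.4 = 0.2134 K/W
R_polyurethane foam = R_total − R_other = 0.1892 K/W
k = L/(R·A) = 0.175/(0.1892×34.5)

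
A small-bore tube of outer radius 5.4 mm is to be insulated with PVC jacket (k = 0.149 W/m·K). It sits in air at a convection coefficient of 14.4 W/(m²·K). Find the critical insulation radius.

r_cr ≈ 10.3 mm

For a cylinder r_cr = k/h = 0.149/14.4
r_cr = 10.3 mm; since the bare radius (5.4 mm) is below r_cr, adding a thin layer of insulation will *increase* heat loss.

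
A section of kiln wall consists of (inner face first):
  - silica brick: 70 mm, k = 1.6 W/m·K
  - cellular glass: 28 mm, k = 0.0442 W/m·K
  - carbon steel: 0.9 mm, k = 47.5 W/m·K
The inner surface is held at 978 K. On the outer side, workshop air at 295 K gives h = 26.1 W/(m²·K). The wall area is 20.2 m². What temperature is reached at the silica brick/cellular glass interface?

Using the resistance-network approach (series):
R_silica brick = L/(kA) = 0.07/(1.6×20.2) = 0.002166 K/W
R_cellular glass = L/(kA) = 0.028/(0.0442×20.2) = 0.03136 K/W
R_carbon steel = L/(kA) = 0.0009/(47.5×20.2) = 9.38×10^-7 K/W
R_outer film = 1/(h_o·A) = 1/(26.1×20.2) = 0.001897 K/W
R_total = 0.03542 K/W;  Q = ΔT/R_total = 683/0.03542 = 19280 W
T_interface = T_inner − Q·ΣR(inner→interface) = 978 − 19300×0.002166

T ≈ 936 K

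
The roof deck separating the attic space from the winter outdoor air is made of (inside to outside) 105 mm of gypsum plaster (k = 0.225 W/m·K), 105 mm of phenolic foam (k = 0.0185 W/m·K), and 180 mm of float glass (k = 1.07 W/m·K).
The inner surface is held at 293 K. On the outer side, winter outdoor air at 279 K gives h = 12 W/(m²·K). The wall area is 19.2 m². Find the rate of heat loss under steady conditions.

Q ≈ 42 W

Treating each layer as a thermal resistance in series:
R_gypsum plaster = L/(kA) = 0.105/(0.225×19.2) = 0.02431 K/W
R_phenolic foam = L/(kA) = 0.105/(0.0185×19.2) = 0.2956 K/W
R_float glass = L/(kA) = 0.18/(1.07×19.2) = 0.008762 K/W
R_outer film = 1/(h_o·A) = 1/(12×19.2) = 0.00434 K/W
R_total = 0.333 K/W
Q = ΔT / R_total = 14 / 0.333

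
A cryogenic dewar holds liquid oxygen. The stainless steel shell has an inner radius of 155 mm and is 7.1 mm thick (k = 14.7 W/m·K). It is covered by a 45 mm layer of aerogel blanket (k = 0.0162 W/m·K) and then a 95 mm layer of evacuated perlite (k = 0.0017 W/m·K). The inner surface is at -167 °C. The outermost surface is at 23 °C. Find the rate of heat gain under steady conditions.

Q ≈ 2.45 W

Radial (spherical) resistances in series:
R_stainless steel shell = (1/0.155 − 1/0.1621)/(4π×14.7) = 0.00153 K/W
R_aerogel blanket = (1/0.1621 − 1/0.2071)/(4π×0.0162) = 6.585 K/W
R_evacuated perlite = (1/0.2071 − 1/0.3021)/(4π×0.0017) = 71.08 K/W
R_total = 77.66 K/W
Q = ΔT/R_total = 190/77.66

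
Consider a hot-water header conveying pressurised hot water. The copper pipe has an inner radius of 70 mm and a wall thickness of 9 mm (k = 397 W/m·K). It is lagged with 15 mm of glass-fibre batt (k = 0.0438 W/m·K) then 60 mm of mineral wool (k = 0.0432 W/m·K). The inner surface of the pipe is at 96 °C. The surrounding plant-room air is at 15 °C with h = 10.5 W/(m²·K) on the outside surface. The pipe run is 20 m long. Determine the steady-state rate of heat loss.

For a radial system each layer contributes R = ln(r_out/r_in)/(2πkL); films add R = 1/(hA).
R_copper pipe wall = ln(79/70)/(2π×397×20) = 2.424×10^-6 K/W
R_glass-fibre batt = ln(94/79)/(2π×0.0438×20) = 0.03159 K/W
R_mineral wool = ln(154/94)/(2π×0.0432×20) = 0.09094 K/W
R_outer film = 1/(h_o·2πr_oL) = 1/(10.5×2π×0.154×20) = 0.004921 K/W
R_total = 0.1274 K/W
Q = ΔT/R_total = 81/0.1274

Q ≈ 636 W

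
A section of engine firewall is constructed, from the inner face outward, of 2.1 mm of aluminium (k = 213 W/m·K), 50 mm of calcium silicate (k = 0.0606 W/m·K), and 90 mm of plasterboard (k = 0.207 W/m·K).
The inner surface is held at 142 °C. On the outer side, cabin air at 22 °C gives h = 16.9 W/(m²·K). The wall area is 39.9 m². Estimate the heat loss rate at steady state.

Q ≈ 3630 W

Treating each layer as a thermal resistance in series:
R_aluminium = L/(kA) = 0.0021/(213×39.9) = 2.471×10^-7 K/W
R_calcium silicate = L/(kA) = 0.05/(0.0606×39.9) = 0.02068 K/W
R_plasterboard = L/(kA) = 0.09/(0.207×39.9) = 0.0109 K/W
R_outer film = 1/(h_o·A) = 1/(16.9×39.9) = 0.001483 K/W
R_total = 0.03306 K/W
Q = ΔT / R_total = 120 / 0.03306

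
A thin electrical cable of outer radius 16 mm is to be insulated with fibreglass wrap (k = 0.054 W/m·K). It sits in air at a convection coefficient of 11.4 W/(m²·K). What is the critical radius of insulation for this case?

r_cr ≈ 4.74 mm

For a cylinder r_cr = k/h = 0.054/11.4
r_cr = 4.74 mm; since the bare radius (16 mm) is above r_cr, any added insulation will reduce heat loss.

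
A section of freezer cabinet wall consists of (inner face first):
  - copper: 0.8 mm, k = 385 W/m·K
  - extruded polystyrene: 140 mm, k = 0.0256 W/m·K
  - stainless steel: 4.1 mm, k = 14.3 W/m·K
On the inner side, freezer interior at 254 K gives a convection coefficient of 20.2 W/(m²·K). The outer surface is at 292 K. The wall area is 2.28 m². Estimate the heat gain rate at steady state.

Q ≈ 15.7 W

Model the wall as resistances in series:
R_inner film = 1/(h_i·A) = 1/(20.2×2.28) = 0.02171 K/W
R_copper = L/(kA) = 0.0008/(385×2.28) = 9.114×10^-7 K/W
R_extruded polystyrene = L/(kA) = 0.14/(0.0256×2.28) = 2.399 K/W
R_stainless steel = L/(kA) = 0.0041/(14.3×2.28) = 1.258×10^-4 K/W
R_total = 2.42 K/W
Q = ΔT / R_total = 38 / 2.42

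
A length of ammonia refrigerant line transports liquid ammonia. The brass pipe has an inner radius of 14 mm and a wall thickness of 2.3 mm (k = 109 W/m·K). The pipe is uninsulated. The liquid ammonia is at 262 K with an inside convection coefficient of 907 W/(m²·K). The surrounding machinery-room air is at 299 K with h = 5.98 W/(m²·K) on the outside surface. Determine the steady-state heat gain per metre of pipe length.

q′ ≈ 22.5 W/m

Radial resistances (cylindrical: R_cond = ln(r_o/r_i)/(2πkL), R_conv = 1/(h·2πrL)):
R_inner film = 1/(h_i·2πr₁L) = 1/(907×2π×0.014×1) = 0.01253 K/W
R_brass pipe wall = ln(16.3/14)/(2π×109×1) = 2.221×10^-4 K/W
R_outer film = 1/(h_o·2πr_oL) = 1/(5.98×2π×0.0163×1) = 1.633 K/W
R_total = 1.646 K/W
Q = ΔT/R_total = 37/1.646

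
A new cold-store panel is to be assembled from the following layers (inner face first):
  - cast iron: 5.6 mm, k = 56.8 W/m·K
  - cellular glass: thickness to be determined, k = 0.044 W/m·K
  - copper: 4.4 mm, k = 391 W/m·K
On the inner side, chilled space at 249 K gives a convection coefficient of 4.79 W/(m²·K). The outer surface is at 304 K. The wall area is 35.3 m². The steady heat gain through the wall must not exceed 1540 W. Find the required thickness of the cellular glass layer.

L ≈ 46.3 mm

Using the resistance-network approach (series):
R_inner film = 1/(h_i·A) = 1/(4.79×35.3) = 0.005914 K/W
R_cast iron = L/(kA) = 0.0056/(56.8×35.3) = 2.793×10^-6 K/W
R_copper = L/(kA) = 0.0044/(391×35.3) = 3.188×10^-7 K/W
Sum of the known resistances R_other = 0.005917 K/W
Required total resistance R_tot = ΔT/Q_allow = 55/1540 = 0.03571 K/W
R_cellular glass = R_tot − R_other = 0.0298 K/W
L = R·k·A = 0.0298×0.044×35.3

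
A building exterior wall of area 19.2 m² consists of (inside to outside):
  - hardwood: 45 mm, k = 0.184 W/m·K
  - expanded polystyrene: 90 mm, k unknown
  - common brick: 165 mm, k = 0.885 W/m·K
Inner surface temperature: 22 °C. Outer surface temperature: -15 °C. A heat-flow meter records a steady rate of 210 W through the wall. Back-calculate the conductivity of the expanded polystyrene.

Using the resistance-network approach (series):
R_hardwood = L/(kA) = 0.045/(0.184×19.2) = 0.01274 K/W
R_common brick = L/(kA) = 0.165/(0.885×19.2) = 0.00971 K/W
Sum of known resistances R_other = 0.02245 K/W
Total R = ΔT/Q = 37/210 = 0.1762 K/W
R_expanded polystyrene = R_total − R_other = 0.1537 K/W
k = L/(R·A) = 0.09/(0.1537×19.2)

k ≈ 0.0305 W/(m·K)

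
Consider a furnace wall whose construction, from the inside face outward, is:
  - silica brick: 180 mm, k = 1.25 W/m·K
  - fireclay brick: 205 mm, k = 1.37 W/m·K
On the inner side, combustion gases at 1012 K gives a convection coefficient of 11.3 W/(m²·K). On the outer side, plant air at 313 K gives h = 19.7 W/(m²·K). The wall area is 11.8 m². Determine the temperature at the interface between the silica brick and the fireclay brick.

Using the resistance-network approach (series):
R_inner film = 1/(h_i·A) = 1/(11.3×11.8) = 0.0075 K/W
R_silica brick = L/(kA) = 0.18/(1.25×11.8) = 0.0122 K/W
R_fireclay brick = L/(kA) = 0.205/(1.37×11.8) = 0.01268 K/W
R_outer film = 1/(h_o·A) = 1/(19.7×11.8) = 0.004302 K/W
R_total = 0.03669 K/W;  Q = ΔT/R_total = 699/0.03669 = 19050 W
T_interface = T_inner − Q·ΣR(inner→interface) = 1012 − 19100×0.0197

T ≈ 637 K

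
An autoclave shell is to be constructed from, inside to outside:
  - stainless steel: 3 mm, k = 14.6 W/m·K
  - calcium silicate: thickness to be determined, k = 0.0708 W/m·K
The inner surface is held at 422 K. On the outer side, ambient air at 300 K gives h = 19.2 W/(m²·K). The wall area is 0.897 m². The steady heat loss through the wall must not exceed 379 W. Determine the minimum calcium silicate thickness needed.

Treating each layer as a thermal resistance in series:
R_stainless steel = L/(kA) = 0.003/(14.6×0.897) = 2.291×10^-4 K/W
R_outer film = 1/(h_o·A) = 1/(19.2×0.897) = 0.05806 K/W
Sum of the known resistances R_other = 0.05829 K/W
Required total resistance R_tot = ΔT/Q_allow = 122/379 = 0.3219 K/W
R_calcium silicate = R_tot − R_other = 0.2636 K/W
L = R·k·A = 0.2636×0.0708×0.897

L ≈ 16.7 mm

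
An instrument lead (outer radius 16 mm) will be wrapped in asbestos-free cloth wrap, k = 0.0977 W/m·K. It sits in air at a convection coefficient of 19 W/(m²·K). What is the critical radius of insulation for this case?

r_cr ≈ 5.14 mm

For a cylinder r_cr = k/h = 0.0977/19
r_cr = 5.14 mm; since the bare radius (16 mm) is above r_cr, any added insulation will reduce heat loss.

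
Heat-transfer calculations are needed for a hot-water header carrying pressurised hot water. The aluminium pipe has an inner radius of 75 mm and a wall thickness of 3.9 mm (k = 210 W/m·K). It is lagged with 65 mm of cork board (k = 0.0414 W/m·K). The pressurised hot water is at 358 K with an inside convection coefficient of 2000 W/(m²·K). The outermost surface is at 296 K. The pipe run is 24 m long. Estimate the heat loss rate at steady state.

Q ≈ 644 W

For a radial system each layer contributes R = ln(r_out/r_in)/(2πkL); films add R = 1/(hA).
R_inner film = 1/(h_i·2πr₁L) = 1/(2000×2π×0.075×24) = 4.421×10^-5 K/W
R_aluminium pipe wall = ln(78.9/75)/(2π×210×24) = 1.601×10^-6 K/W
R_cork board = ln(143.9/78.9)/(2π×0.0414×24) = 0.09626 K/W
R_total = 0.0963 K/W
Q = ΔT/R_total = 62/0.0963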